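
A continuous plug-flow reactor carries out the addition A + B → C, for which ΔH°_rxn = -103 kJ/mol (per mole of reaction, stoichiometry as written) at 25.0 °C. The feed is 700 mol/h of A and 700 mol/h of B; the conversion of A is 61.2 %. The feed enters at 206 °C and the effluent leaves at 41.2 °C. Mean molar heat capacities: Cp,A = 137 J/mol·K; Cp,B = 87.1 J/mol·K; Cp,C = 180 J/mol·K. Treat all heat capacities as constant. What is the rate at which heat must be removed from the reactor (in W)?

Extent of reaction ξ = 0.612 × 700 = 428.4 mol/h
Reaction term: ξ·ΔH°_rxn = 428.4 × -103 = -44125 kJ/h
Sensible, feed 206→25 °C: -28393 kJ/h
Outlet flows (mol/h): A 271.6, B 271.6, C 428.4
Sensible, products 25→41.2 °C: 2235.2 kJ/h
Q = ΔH = -70283 kJ/h = -19.523 kW
Heat removed = 19523 W

Q_out = 19500 W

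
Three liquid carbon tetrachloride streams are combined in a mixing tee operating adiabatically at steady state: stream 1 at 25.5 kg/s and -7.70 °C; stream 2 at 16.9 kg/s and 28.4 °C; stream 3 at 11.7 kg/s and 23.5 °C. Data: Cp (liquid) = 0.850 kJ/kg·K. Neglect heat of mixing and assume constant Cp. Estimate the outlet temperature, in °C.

Energy balance with Q = 0: Σ ṁᵢCp,ᵢ(T_out − Tᵢ) = 0
Σ ṁᵢCp,ᵢTᵢ = 25.5×0.850×-7.70 + 16.9×0.850×28.4 + 11.7×0.850×23.5 = 474.78
Σ ṁᵢCp,ᵢ = 25.5×0.850 + 16.9×0.850 + 11.7×0.850 = 45.985
T_out = 474.78 / 45.985 = 10.325 °C

T_out = 10.3 °C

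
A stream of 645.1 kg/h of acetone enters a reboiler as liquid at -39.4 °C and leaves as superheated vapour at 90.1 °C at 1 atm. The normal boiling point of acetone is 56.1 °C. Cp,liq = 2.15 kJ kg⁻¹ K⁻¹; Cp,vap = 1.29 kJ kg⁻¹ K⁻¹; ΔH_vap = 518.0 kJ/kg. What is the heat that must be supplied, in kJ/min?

liquid -39.4→56.1 °C: 205.32 kJ/kg
vaporisation at 56.1 °C: 518 kJ/kg
vapour 56.1→90.1 °C: 43.86 kJ/kg
Δh = 205.32 + 518 + 43.86 = 767.18 kJ/kg
Q = ṁ·Δh = 645.1 kg/h × 767.18 kJ/kg = 494910 kJ/h
|Q| = 137.48 kW = 8248.5 kJ/min

Q = 8250 kJ/min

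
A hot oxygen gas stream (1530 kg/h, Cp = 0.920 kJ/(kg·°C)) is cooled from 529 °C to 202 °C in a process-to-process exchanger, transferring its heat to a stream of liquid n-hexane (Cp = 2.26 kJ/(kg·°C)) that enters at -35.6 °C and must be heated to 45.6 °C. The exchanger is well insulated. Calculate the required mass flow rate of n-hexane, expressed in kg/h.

Heat released by hot stream: Q = 1530 × 0.920 × (529 − 202) = 460290 kJ/h
Energy balance on cold side (adiabatic exchanger): Q = ṁ_c·Cp_c·(T_c,out − T_c,in)
ṁ_c = 460290 / [2.26 × (45.6 − -35.6)] = 2508.2 kg/h

ṁ_c = 2510 kg/h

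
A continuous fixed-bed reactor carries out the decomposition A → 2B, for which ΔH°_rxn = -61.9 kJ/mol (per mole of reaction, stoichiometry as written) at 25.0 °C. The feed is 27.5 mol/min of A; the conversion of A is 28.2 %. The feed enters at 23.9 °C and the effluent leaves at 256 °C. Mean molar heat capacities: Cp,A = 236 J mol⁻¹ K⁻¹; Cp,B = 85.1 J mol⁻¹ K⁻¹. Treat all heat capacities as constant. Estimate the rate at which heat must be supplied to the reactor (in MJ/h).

Q_in = 54.5 MJ/h

Extent of reaction ξ = 0.282 × 27.5 = 7.755 mol/min
Reaction term: ξ·ΔH°_rxn = 7.755 × -61.9 = -480.03 kJ/min
Sensible, feed 23.9→25 °C: 7.139 kJ/min
Outlet flows (mol/min): A 19.745, B 15.51
Sensible, products 25→256 °C: 1381.3 kJ/min
Q = ΔH = 908.42 kJ/min = 15.14 kW
Heat supplied = 54.505 MJ/h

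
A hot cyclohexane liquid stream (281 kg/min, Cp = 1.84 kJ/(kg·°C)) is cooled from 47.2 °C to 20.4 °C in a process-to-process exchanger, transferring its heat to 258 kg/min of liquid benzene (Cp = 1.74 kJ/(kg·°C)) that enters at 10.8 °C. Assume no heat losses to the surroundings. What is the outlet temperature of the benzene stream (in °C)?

T_c,out = 41.7 °C

Heat released by hot stream: Q = 281 × 1.84 × (47.2 − 20.4) = 13857 kJ/min
Energy balance on cold side (adiabatic exchanger): Q = ṁ_c·Cp_c·(T_c,out − T_c,in)
T_c,out = 10.8 + 13857/(258 × 1.74) = 41.667 °C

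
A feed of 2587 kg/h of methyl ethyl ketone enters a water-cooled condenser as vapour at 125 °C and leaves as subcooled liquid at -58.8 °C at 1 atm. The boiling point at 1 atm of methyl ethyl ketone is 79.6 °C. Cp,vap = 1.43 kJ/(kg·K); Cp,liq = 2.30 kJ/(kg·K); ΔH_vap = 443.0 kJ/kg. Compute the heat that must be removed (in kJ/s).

Q_c = 594 kJ/s

vapour 125→79.6 °C: -64.922 kJ/kg
condensation at 79.6 °C: -443 kJ/kg
liquid 79.6→-58.8 °C: -318.32 kJ/kg
Δh = -64.922 + -443 + -318.32 = -826.24 kJ/kg
Q = ṁ·Δh = 2587 kg/h × -826.24 kJ/kg = -2.1375e+06 kJ/h
|Q| = 593.75 kW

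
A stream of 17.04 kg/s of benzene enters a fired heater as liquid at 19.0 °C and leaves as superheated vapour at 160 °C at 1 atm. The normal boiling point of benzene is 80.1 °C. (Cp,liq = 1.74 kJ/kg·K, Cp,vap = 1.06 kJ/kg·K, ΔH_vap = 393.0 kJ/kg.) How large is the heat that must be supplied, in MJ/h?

liquid 19.0→80.1 °C: 106.31 kJ/kg
vaporisation at 80.1 °C: 393 kJ/kg
vapour 80.1→160 °C: 84.694 kJ/kg
Δh = 106.31 + 393 + 84.694 = 584.01 kJ/kg
Q = ṁ·Δh = 17.04 kg/s × 584.01 kJ/kg = 9951.5 kJ/s
|Q| = 9951.5 kW = 35825 MJ/h

Q = 35800 MJ/h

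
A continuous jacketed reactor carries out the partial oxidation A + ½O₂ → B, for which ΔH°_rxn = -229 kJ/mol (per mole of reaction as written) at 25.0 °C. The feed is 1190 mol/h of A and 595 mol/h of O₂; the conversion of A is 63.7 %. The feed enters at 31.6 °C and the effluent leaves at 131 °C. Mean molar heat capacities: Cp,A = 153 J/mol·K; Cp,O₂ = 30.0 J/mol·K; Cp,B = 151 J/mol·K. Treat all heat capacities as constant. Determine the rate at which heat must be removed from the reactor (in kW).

Q_out = 43.1 kW

Extent of reaction ξ = 0.637 × 1190 = 758.03 mol/h
Reaction term: ξ·ΔH°_rxn = 758.03 × -229 = -173590 kJ/h
Sensible, feed 31.6→25 °C: -1319.5 kJ/h
Outlet flows (mol/h): A 431.97, O₂ 215.99, B 758.03
Sensible, products 25→131 °C: 19826 kJ/h
Q = ΔH = -155080 kJ/h = -43.079 kW
Heat removed = 43.079 kW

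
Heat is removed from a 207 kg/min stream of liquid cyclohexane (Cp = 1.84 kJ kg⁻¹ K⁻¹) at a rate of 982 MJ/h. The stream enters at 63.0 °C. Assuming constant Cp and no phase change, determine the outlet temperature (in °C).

Q = 982 MJ/h = 16367 kJ/min
ΔT = Q/(ṁ·Cp) = 16367/(207×1.84) = 42.971 K
T_out = 63.0 − 42.971 = 20.029 °C

T_out = 20.0 °C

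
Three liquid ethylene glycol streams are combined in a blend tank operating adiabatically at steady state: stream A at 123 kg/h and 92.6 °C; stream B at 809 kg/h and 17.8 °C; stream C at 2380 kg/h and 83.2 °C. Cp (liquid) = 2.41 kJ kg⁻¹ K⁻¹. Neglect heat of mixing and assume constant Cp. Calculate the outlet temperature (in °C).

T_out = 67.6 °C

No heat crosses the boundary, so H_out = H_in.
T_out = Σ ṁᵢCp,ᵢTᵢ / Σ ṁᵢCp,ᵢ
      = 539370 / 7981.9 = 67.574 °C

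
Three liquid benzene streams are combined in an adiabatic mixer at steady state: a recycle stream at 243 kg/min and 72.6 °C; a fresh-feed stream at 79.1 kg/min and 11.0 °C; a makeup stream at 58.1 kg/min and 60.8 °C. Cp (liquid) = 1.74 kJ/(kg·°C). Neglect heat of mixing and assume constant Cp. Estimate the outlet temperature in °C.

T_out = 58.0 °C

Energy balance with Q = 0: Σ ṁᵢCp,ᵢ(T_out − Tᵢ) = 0
T_out = Σ ṁᵢCp,ᵢTᵢ / Σ ṁᵢCp,ᵢ
      = 38357 / 661.55 = 57.981 °C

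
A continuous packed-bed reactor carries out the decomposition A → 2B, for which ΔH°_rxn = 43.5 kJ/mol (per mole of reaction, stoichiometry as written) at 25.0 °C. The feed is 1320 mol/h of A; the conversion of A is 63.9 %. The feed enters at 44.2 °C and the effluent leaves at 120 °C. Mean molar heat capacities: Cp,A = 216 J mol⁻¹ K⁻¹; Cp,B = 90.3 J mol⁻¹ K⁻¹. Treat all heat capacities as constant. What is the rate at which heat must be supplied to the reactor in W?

Q_in = 15400 W

Extent of reaction ξ = 0.639 × 1320 = 843.48 mol/h
Reaction term: ξ·ΔH°_rxn = 843.48 × 43.5 = 36691 kJ/h
Sensible, feed 44.2→25 °C: -5474.3 kJ/h
Outlet flows (mol/h): A 476.52, B 1687
Sensible, products 25→120 °C: 24250 kJ/h
Q = ΔH = 55467 kJ/h = 15.407 kW
Heat supplied = 15407 W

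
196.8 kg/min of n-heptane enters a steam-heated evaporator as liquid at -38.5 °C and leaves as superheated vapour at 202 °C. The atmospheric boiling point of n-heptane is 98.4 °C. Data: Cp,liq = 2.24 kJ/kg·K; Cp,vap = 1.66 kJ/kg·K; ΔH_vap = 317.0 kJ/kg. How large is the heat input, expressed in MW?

Q = 2.61 MW

liquid -38.5→98.4 °C: 306.66 kJ/kg
vaporisation at 98.4 °C: 317 kJ/kg
vapour 98.4→202 °C: 171.98 kJ/kg
Δh = 306.66 + 317 + 171.98 = 795.63 kJ/kg
Q = ṁ·Δh = 196.8 kg/min × 795.63 kJ/kg = 156580 kJ/min
|Q| = 2609.7 kW = 2.6097 MW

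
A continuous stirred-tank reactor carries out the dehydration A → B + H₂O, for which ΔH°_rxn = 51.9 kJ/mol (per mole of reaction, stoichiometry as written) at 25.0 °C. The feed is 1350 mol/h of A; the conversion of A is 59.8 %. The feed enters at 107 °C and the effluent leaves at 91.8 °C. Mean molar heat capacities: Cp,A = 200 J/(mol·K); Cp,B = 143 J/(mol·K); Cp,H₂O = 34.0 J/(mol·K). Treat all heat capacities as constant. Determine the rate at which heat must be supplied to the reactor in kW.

Q_in = 10.2 kW

Extent of reaction ξ = 0.598 × 1350 = 807.3 mol/h
Reaction term: ξ·ΔH°_rxn = 807.3 × 51.9 = 41899 kJ/h
Sensible, feed 107→25 °C: -22140 kJ/h
Outlet flows (mol/h): A 542.7, B 807.3, H₂O 807.3
Sensible, products 25→91.8 °C: 16796 kJ/h
Q = ΔH = 36555 kJ/h = 10.154 kW
Heat supplied = 10.154 kW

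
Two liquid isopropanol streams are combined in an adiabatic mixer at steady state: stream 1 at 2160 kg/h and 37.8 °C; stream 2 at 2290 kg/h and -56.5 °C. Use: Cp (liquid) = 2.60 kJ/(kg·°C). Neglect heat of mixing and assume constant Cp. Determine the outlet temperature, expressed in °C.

Energy balance with Q = 0: Σ ṁᵢCp,ᵢ(T_out − Tᵢ) = 0
Σ ṁᵢCp,ᵢTᵢ = 2160×2.60×37.8 + 2290×2.60×-56.5 = -124120
Σ ṁᵢCp,ᵢ = 2160×2.60 + 2290×2.60 = 11570
T_out = -124120 / 11570 = -10.727 °C

T_out = -10.7 °C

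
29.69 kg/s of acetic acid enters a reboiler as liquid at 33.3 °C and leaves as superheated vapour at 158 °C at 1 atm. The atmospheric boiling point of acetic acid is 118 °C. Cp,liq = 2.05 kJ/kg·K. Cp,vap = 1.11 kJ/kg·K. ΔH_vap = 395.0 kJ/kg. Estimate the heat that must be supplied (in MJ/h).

Q = 65500 MJ/h

liquid 33.3→118 °C: 173.63 kJ/kg
vaporisation at 118 °C: 395 kJ/kg
vapour 118→158 °C: 44.4 kJ/kg
Δh = 173.63 + 395 + 44.4 = 613.03 kJ/kg
Q = ṁ·Δh = 29.69 kg/s × 613.03 kJ/kg = 18201 kJ/s
|Q| = 18201 kW = 65524 MJ/h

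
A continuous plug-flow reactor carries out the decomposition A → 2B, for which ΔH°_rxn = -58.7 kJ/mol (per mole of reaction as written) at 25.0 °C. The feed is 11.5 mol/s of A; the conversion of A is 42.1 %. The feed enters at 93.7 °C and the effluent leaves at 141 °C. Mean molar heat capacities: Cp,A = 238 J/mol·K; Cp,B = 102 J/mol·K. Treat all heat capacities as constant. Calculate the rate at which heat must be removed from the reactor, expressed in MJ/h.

Extent of reaction ξ = 0.421 × 11.5 = 4.8415 mol/s
Reaction term: ξ·ΔH°_rxn = 4.8415 × -58.7 = -284.2 kJ/s
Sensible, feed 93.7→25 °C: -188.03 kJ/s
Outlet flows (mol/s): A 6.6585, B 9.683
Sensible, products 25→141 °C: 298.4 kJ/s
Q = ΔH = -173.83 kJ/s = -173.83 kW
Heat removed = 625.79 MJ/h

Q_out = 626 MJ/h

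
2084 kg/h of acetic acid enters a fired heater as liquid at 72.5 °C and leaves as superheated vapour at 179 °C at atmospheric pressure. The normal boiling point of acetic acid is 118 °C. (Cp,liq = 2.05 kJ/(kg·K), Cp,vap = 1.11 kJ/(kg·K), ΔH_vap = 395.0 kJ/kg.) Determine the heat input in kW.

Q = 322 kW

liquid 72.5→118 °C: 93.275 kJ/kg
vaporisation at 118 °C: 395 kJ/kg
vapour 118→179 °C: 67.71 kJ/kg
Δh = 93.275 + 395 + 67.71 = 555.99 kJ/kg
Q = ṁ·Δh = 2084 kg/h × 555.99 kJ/kg = 1.1587e+06 kJ/h
|Q| = 321.85 kW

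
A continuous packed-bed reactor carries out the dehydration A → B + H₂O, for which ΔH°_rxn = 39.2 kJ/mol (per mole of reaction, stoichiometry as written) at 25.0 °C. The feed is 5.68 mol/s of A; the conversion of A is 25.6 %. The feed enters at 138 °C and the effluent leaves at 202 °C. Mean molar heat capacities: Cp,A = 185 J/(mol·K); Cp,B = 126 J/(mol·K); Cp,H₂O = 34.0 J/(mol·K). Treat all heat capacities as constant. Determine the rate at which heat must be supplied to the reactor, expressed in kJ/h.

Q_in = 424000 kJ/h

Extent of reaction ξ = 0.256 × 5.68 = 1.4541 mol/s
Reaction term: ξ·ΔH°_rxn = 1.4541 × 39.2 = 57 kJ/s
Sensible, feed 138→25 °C: -118.74 kJ/s
Outlet flows (mol/s): A 4.2259, B 1.4541, H₂O 1.4541
Sensible, products 25→202 °C: 179.56 kJ/s
Q = ΔH = 117.82 kJ/s = 117.82 kW
Heat supplied = 424140 kJ/h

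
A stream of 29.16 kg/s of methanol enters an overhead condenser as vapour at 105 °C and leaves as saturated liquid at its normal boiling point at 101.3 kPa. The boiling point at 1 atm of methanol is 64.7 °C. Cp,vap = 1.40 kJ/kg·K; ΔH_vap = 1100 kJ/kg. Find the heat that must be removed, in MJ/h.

vapour 105→64.7 °C: -56.42 kJ/kg
condensation at 64.7 °C: -1100 kJ/kg
Δh = -56.42 + -1100 = -1156.4 kJ/kg
Q = ṁ·Δh = 29.16 kg/s × -1156.4 kJ/kg = -33721 kJ/s
|Q| = 33721 kW = 121400 MJ/h

Q_c = 121000 MJ/h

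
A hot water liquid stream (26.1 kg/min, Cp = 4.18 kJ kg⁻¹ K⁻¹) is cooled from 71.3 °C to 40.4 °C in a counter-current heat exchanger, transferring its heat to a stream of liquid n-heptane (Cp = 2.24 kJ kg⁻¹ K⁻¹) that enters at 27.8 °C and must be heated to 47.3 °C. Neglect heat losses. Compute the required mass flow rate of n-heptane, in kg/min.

Heat released by hot stream: Q = 26.1 × 4.18 × (71.3 − 40.4) = 3371.1 kJ/min
Energy balance on cold side (adiabatic exchanger): Q = ṁ_c·Cp_c·(T_c,out − T_c,in)
ṁ_c = 3371.1 / [2.24 × (47.3 − 27.8)] = 77.178 kg/min

ṁ_c = 77.2 kg/min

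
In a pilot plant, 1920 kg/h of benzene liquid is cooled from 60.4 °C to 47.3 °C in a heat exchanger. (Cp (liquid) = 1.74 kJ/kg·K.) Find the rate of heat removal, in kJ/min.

Q = ṁ·Cp·ΔT = 1920 × 1.74 × (47.3 − 60.4) = -43764 kJ/h
Converting: 43764 / 3600 s = 12.157 kW
Cooling duty = 729.41 kJ/min

Q_c = 729 kJ/min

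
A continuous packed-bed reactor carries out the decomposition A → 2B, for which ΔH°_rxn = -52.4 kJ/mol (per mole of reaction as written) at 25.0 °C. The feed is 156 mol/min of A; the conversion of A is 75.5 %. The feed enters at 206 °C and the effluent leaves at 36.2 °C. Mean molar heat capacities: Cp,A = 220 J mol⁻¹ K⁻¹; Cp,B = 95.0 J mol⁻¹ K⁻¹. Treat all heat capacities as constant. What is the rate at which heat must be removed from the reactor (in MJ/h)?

Extent of reaction ξ = 0.755 × 156 = 117.78 mol/min
Reaction term: ξ·ΔH°_rxn = 117.78 × -52.4 = -6171.7 kJ/min
Sensible, feed 206→25 °C: -6211.9 kJ/min
Outlet flows (mol/min): A 38.22, B 235.56
Sensible, products 25→36.2 °C: 344.81 kJ/min
Q = ΔH = -12039 kJ/min = -200.65 kW
Heat removed = 722.33 MJ/h

Q_out = 722 MJ/h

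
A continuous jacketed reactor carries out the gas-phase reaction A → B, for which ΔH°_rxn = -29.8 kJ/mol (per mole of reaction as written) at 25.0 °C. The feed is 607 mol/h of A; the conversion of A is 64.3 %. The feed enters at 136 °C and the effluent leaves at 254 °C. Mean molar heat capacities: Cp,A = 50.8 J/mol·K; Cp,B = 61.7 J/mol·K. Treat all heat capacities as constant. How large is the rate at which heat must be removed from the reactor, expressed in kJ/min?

Extent of reaction ξ = 0.643 × 607 = 390.3 mol/h
Reaction term: ξ·ΔH°_rxn = 390.3 × -29.8 = -11631 kJ/h
Sensible, feed 136→25 °C: -3422.8 kJ/h
Outlet flows (mol/h): A 216.7, B 390.3
Sensible, products 25→254 °C: 8035.6 kJ/h
Q = ΔH = -7018.1 kJ/h = -1.9495 kW
Heat removed = 116.97 kJ/min

Q_out = 117 kJ/min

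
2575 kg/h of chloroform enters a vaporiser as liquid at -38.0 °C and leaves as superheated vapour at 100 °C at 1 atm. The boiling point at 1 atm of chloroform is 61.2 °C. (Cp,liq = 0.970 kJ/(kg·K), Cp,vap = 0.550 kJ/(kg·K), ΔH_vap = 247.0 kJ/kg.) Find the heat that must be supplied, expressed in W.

liquid -38.0→61.2 °C: 96.224 kJ/kg
vaporisation at 61.2 °C: 247 kJ/kg
vapour 61.2→100 °C: 21.34 kJ/kg
Δh = 96.224 + 247 + 21.34 = 364.56 kJ/kg
Q = ṁ·Δh = 2575 kg/h × 364.56 kJ/kg = 938750 kJ/h
|Q| = 260.76 kW = 260760 W

Q = 261000 W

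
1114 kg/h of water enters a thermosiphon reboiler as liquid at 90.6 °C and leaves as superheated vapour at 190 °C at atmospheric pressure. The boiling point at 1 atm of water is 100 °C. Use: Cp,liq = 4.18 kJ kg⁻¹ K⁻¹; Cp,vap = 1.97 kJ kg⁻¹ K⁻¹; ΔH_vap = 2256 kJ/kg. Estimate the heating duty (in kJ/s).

Q = 765 kJ/s

liquid 90.6→100 °C: 39.292 kJ/kg
vaporisation at 100 °C: 2256 kJ/kg
vapour 100→190 °C: 177.3 kJ/kg
Δh = 39.292 + 2256 + 177.3 = 2472.6 kJ/kg
Q = ṁ·Δh = 1114 kg/h × 2472.6 kJ/kg = 2.7545e+06 kJ/h
|Q| = 765.13 kW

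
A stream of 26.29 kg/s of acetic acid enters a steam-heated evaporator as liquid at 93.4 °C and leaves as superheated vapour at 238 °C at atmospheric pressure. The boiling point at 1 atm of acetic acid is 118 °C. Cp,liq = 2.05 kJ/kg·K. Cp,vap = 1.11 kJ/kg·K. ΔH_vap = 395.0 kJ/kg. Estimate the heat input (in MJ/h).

liquid 93.4→118 °C: 50.43 kJ/kg
vaporisation at 118 °C: 395 kJ/kg
vapour 118→238 °C: 133.2 kJ/kg
Δh = 50.43 + 395 + 133.2 = 578.63 kJ/kg
Q = ṁ·Δh = 26.29 kg/s × 578.63 kJ/kg = 15212 kJ/s
|Q| = 15212 kW = 54764 MJ/h

Q = 54800 MJ/h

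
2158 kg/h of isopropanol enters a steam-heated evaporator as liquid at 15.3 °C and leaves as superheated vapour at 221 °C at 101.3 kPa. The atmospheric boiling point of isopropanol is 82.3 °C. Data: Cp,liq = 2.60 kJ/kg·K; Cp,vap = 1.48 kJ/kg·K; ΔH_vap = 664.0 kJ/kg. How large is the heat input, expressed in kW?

liquid 15.3→82.3 °C: 174.2 kJ/kg
vaporisation at 82.3 °C: 664 kJ/kg
vapour 82.3→221 °C: 205.28 kJ/kg
Δh = 174.2 + 664 + 205.28 = 1043.5 kJ/kg
Q = ṁ·Δh = 2158 kg/h × 1043.5 kJ/kg = 2.2518e+06 kJ/h
|Q| = 625.51 kW

Q = 626 kW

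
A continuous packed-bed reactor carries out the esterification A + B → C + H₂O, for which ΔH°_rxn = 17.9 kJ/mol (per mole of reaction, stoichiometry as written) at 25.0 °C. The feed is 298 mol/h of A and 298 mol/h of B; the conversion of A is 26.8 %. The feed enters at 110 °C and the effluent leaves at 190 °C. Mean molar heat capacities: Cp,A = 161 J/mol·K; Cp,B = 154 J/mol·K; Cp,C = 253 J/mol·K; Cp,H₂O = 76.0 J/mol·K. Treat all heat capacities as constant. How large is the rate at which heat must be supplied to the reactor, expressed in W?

Q_in = 2530 W

Extent of reaction ξ = 0.268 × 298 = 79.864 mol/h
Reaction term: ξ·ΔH°_rxn = 79.864 × 17.9 = 1429.6 kJ/h
Sensible, feed 110→25 °C: -7978.9 kJ/h
Outlet flows (mol/h): A 218.14, B 218.14, C 79.864, H₂O 79.864
Sensible, products 25→190 °C: 15673 kJ/h
Q = ΔH = 9123.7 kJ/h = 2.5343 kW
Heat supplied = 2534.3 W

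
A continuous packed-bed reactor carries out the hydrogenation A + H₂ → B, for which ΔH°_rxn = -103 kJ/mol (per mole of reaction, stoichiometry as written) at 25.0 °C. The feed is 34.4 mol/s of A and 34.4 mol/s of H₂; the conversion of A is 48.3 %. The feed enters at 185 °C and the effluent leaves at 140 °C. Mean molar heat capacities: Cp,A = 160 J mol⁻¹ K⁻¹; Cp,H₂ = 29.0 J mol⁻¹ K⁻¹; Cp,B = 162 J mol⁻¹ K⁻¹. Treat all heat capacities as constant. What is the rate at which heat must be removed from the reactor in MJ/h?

Extent of reaction ξ = 0.483 × 34.4 = 16.615 mol/s
Reaction term: ξ·ΔH°_rxn = 16.615 × -103 = -1711.4 kJ/s
Sensible, feed 185→25 °C: -1040.3 kJ/s
Outlet flows (mol/s): A 17.785, H₂ 17.785, B 16.615
Sensible, products 25→140 °C: 696.09 kJ/s
Q = ΔH = -2055.5 kJ/s = -2055.5 kW
Heat removed = 7399.9 MJ/h

Q_out = 7400 MJ/h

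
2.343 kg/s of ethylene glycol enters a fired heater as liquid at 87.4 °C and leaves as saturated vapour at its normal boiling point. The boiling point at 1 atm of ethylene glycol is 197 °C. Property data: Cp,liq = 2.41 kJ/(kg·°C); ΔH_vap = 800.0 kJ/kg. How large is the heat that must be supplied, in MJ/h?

liquid 87.4→197 °C: 264.14 kJ/kg
vaporisation at 197 °C: 800 kJ/kg
Δh = 264.14 + 800 = 1064.1 kJ/kg
Q = ṁ·Δh = 2.343 kg/s × 1064.1 kJ/kg = 2493.3 kJ/s
|Q| = 2493.3 kW = 8975.8 MJ/h

Q = 8980 MJ/h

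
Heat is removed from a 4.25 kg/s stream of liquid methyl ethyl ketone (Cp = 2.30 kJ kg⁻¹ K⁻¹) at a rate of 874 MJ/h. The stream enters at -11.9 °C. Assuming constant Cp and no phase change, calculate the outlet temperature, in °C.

Q = 874 MJ/h = 242.78 kJ/s
ΔT = Q/(ṁ·Cp) = 242.78/(4.25×2.30) = 24.837 K
T_out = -11.9 − 24.837 = -36.737 °C

T_out = -36.7 °C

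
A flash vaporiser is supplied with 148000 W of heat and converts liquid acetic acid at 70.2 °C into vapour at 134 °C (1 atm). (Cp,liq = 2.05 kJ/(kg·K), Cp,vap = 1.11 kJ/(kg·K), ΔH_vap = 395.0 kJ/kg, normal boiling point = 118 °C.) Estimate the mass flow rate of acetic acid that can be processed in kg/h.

Δh = 2.05×(118−70.2) + 395.0 + 1.11×(134−118) = 510.75 kJ/kg
Q = 148000 W = 148 kJ/s = 532800 kJ/h
ṁ = Q/Δh = 532800 / 510.75 = 1043.2 kg/h

ṁ = 1040 kg/h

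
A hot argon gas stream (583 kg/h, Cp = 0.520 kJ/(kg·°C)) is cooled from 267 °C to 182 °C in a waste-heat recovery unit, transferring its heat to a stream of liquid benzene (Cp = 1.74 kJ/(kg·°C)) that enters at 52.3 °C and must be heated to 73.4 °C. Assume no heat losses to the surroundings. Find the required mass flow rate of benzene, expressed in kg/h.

Heat released by hot stream: Q = 583 × 0.520 × (267 − 182) = 25769 kJ/h
Energy balance on cold side (adiabatic exchanger): Q = ṁ_c·Cp_c·(T_c,out − T_c,in)
ṁ_c = 25769 / [1.74 × (73.4 − 52.3)] = 701.87 kg/h

ṁ_c = 702 kg/h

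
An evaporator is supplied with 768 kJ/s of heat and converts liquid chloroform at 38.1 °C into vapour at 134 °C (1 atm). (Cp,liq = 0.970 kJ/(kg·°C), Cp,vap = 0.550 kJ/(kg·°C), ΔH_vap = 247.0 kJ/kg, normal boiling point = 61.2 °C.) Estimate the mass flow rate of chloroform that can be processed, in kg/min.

ṁ = 149 kg/min

Δh = 0.970×(61.2−38.1) + 247.0 + 0.550×(134−61.2) = 309.45 kJ/kg
Q = 768 kJ/s = 768 kJ/s = 46080 kJ/min
ṁ = Q/Δh = 46080 / 309.45 = 148.91 kg/min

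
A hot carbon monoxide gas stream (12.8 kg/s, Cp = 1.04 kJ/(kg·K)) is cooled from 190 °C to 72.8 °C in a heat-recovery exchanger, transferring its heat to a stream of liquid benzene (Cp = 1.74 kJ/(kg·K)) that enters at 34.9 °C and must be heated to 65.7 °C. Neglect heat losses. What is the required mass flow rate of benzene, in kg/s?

Heat released by hot stream: Q = 12.8 × 1.04 × (190 − 72.8) = 1560.2 kJ/s
Energy balance on cold side (adiabatic exchanger): Q = ṁ_c·Cp_c·(T_c,out − T_c,in)
ṁ_c = 1560.2 / [1.74 × (65.7 − 34.9)] = 29.112 kg/s

ṁ_c = 29.1 kg/s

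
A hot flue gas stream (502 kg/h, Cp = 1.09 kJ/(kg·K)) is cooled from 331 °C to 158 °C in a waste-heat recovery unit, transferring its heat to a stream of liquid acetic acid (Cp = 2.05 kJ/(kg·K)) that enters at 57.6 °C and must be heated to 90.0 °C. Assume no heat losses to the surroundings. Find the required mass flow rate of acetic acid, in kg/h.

Heat released by hot stream: Q = 502 × 1.09 × (331 − 158) = 94662 kJ/h
Energy balance on cold side (adiabatic exchanger): Q = ṁ_c·Cp_c·(T_c,out − T_c,in)
ṁ_c = 94662 / [2.05 × (90.0 − 57.6)] = 1425.2 kg/h

ṁ_c = 1430 kg/h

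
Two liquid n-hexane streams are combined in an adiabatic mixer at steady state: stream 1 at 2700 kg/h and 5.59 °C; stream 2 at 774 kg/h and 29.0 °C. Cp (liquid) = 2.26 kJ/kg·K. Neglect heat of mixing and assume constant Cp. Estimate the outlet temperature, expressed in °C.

Energy balance with Q = 0: Σ ṁᵢCp,ᵢ(T_out − Tᵢ) = 0
T_out = Σ ṁᵢCp,ᵢTᵢ / Σ ṁᵢCp,ᵢ
      = 84838 / 7851.2 = 10.806 °C

T_out = 10.8 °C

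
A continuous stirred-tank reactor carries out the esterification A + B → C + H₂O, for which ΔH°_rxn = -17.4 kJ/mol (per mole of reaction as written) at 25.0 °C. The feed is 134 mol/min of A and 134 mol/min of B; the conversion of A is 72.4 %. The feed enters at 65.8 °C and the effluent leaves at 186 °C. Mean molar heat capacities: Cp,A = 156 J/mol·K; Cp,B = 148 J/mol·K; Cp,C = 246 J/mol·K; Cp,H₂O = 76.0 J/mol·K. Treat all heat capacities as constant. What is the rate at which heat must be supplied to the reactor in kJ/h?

Extent of reaction ξ = 0.724 × 134 = 97.016 mol/min
Reaction term: ξ·ΔH°_rxn = 97.016 × -17.4 = -1688.1 kJ/min
Sensible, feed 65.8→25 °C: -1662 kJ/min
Outlet flows (mol/min): A 36.984, B 36.984, C 97.016, H₂O 97.016
Sensible, products 25→186 °C: 6839.6 kJ/min
Q = ΔH = 3489.5 kJ/min = 58.159 kW
Heat supplied = 209370 kJ/h

Q_in = 209000 kJ/h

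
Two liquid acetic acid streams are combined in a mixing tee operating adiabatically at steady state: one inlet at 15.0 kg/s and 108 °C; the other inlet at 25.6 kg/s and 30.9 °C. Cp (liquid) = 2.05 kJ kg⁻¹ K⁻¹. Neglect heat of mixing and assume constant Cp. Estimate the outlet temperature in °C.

Energy balance with Q = 0: Σ ṁᵢCp,ᵢ(T_out − Tᵢ) = 0
Σ ṁᵢCp,ᵢTᵢ = 15.0×2.05×108 + 25.6×2.05×30.9 = 4942.6
Σ ṁᵢCp,ᵢ = 15.0×2.05 + 25.6×2.05 = 83.23
T_out = 4942.6 / 83.23 = 59.385 °C

T_out = 59.4 °C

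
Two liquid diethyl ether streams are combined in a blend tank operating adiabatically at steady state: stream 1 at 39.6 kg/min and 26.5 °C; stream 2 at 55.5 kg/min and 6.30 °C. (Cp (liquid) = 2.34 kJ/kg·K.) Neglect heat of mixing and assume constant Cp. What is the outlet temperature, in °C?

Adiabatic, steady state ⇒ Σ ṁᵢCp,ᵢ(T_out − Tᵢ) = 0
T_out = Σ ṁᵢCp,ᵢTᵢ / Σ ṁᵢCp,ᵢ
      = 3273.8 / 222.53 = 14.711 °C

T_out = 14.7 °C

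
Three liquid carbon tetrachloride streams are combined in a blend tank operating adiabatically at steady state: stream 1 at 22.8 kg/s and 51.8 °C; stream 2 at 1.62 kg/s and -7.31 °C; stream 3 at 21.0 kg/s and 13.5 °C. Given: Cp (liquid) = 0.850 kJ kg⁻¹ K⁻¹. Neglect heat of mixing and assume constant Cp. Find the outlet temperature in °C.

Energy balance with Q = 0: Σ ṁᵢCp,ᵢ(T_out − Tᵢ) = 0
Σ ṁᵢCp,ᵢTᵢ = 22.8×0.850×51.8 + 1.62×0.850×-7.31 + 21.0×0.850×13.5 = 1234.8
Σ ṁᵢCp,ᵢ = 22.8×0.850 + 1.62×0.850 + 21.0×0.850 = 38.607
T_out = 1234.8 / 38.607 = 31.984 °C

T_out = 32.0 °C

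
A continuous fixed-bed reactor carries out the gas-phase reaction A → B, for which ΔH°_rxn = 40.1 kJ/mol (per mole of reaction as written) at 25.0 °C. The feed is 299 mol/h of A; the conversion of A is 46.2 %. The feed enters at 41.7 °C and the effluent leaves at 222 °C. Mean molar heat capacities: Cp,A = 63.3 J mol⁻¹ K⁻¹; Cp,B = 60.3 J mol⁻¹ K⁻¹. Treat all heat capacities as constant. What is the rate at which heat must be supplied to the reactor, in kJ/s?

Q_in = 2.46 kJ/s

Extent of reaction ξ = 0.462 × 299 = 138.14 mol/h
Reaction term: ξ·ΔH°_rxn = 138.14 × 40.1 = 5539.3 kJ/h
Sensible, feed 41.7→25 °C: -316.08 kJ/h
Outlet flows (mol/h): A 160.86, B 138.14
Sensible, products 25→222 °C: 3646.9 kJ/h
Q = ΔH = 8870.2 kJ/h = 2.4639 kW
Heat supplied = 2.4639 kJ/s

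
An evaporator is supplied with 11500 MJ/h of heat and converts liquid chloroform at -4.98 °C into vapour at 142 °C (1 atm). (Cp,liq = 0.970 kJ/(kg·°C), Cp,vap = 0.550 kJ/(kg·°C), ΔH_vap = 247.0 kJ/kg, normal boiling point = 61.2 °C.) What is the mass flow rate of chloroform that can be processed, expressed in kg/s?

Δh = 0.970×(61.2−-4.98) + 247.0 + 0.550×(142−61.2) = 355.63 kJ/kg
Q = 11500 MJ/h = 3194.4 kJ/s = 3194.4 kJ/s
ṁ = Q/Δh = 3194.4 / 355.63 = 8.9824 kg/s

ṁ = 8.98 kg/s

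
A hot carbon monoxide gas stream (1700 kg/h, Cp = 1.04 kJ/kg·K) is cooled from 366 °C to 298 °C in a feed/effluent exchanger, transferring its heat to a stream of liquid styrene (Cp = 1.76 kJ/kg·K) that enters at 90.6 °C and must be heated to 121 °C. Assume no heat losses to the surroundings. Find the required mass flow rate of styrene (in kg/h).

ṁ_c = 2250 kg/h

Heat released by hot stream: Q = 1700 × 1.04 × (366 − 298) = 120220 kJ/h
Energy balance on cold side (adiabatic exchanger): Q = ṁ_c·Cp_c·(T_c,out − T_c,in)
ṁ_c = 120220 / [1.76 × (121 − 90.6)] = 2247 kg/h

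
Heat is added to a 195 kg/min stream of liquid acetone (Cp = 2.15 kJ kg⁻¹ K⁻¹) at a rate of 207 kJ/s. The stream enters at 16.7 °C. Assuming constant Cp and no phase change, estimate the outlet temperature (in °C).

Q = 207 kJ/s = 12420 kJ/min
ΔT = Q/(ṁ·Cp) = 12420/(195×2.15) = 29.624 K
T_out = 16.7 + 29.624 = 46.324 °C

T_out = 46.3 °C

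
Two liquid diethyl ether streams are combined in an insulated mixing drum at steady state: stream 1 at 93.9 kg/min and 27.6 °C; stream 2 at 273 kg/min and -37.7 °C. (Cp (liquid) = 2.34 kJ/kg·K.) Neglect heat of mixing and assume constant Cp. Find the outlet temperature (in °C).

T_out = -21.0 °C

No heat crosses the boundary, so H_out = H_in.
T_out = Σ ṁᵢCp,ᵢTᵢ / Σ ṁᵢCp,ᵢ
      = -18019 / 858.55 = -20.988 °C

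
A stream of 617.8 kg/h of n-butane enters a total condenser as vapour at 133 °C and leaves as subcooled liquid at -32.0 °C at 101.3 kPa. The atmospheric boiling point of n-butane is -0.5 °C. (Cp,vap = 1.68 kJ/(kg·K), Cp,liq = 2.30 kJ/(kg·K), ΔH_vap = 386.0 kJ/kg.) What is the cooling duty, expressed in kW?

Q_c = 117 kW

vapour 133→-0.5 °C: -224.28 kJ/kg
condensation at -0.5 °C: -386 kJ/kg
liquid -0.5→-32.0 °C: -72.45 kJ/kg
Δh = -224.28 + -386 + -72.45 = -682.73 kJ/kg
Q = ṁ·Δh = 617.8 kg/h × -682.73 kJ/kg = -421790 kJ/h
|Q| = 117.16 kW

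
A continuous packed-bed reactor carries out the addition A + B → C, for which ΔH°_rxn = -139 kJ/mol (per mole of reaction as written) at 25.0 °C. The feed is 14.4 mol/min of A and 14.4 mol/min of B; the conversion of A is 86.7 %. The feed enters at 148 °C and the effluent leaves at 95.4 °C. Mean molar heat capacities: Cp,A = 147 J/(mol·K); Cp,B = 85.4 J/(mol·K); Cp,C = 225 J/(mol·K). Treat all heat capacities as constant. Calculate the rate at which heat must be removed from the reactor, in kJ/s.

Q_out = 32.0 kJ/s

Extent of reaction ξ = 0.867 × 14.4 = 12.485 mol/min
Reaction term: ξ·ΔH°_rxn = 12.485 × -139 = -1735.4 kJ/min
Sensible, feed 148→25 °C: -411.63 kJ/min
Outlet flows (mol/min): A 1.9152, B 1.9152, C 12.485
Sensible, products 25→95.4 °C: 229.09 kJ/min
Q = ΔH = -1917.9 kJ/min = -31.965 kW
Heat removed = 31.965 kJ/s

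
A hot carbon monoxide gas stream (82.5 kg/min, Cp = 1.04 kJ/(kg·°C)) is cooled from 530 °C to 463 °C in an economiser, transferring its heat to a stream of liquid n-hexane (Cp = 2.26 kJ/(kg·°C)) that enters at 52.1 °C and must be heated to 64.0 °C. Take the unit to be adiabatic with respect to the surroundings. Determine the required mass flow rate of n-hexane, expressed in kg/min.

Heat released by hot stream: Q = 82.5 × 1.04 × (530 − 463) = 5748.6 kJ/min
Energy balance on cold side (adiabatic exchanger): Q = ṁ_c·Cp_c·(T_c,out − T_c,in)
ṁ_c = 5748.6 / [2.26 × (64.0 − 52.1)] = 213.75 kg/min

ṁ_c = 214 kg/min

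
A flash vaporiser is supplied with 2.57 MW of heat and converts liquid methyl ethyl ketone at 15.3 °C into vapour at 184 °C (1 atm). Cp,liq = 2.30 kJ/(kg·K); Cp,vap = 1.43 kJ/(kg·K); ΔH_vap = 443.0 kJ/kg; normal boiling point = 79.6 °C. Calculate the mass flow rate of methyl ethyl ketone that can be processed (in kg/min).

ṁ = 208 kg/min

Δh = 2.30×(79.6−15.3) + 443.0 + 1.43×(184−79.6) = 740.18 kJ/kg
Q = 2.57 MW = 2570 kJ/s = 154200 kJ/min
ṁ = Q/Δh = 154200 / 740.18 = 208.33 kg/min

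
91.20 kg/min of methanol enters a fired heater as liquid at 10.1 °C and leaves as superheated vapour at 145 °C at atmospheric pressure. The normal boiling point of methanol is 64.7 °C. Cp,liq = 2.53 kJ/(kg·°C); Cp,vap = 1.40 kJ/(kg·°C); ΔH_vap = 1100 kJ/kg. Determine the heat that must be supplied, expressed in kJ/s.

Q = 2050 kJ/s

liquid 10.1→64.7 °C: 138.14 kJ/kg
vaporisation at 64.7 °C: 1100 kJ/kg
vapour 64.7→145 °C: 112.42 kJ/kg
Δh = 138.14 + 1100 + 112.42 = 1350.6 kJ/kg
Q = ṁ·Δh = 91.20 kg/min × 1350.6 kJ/kg = 123170 kJ/min
|Q| = 2052.8 kW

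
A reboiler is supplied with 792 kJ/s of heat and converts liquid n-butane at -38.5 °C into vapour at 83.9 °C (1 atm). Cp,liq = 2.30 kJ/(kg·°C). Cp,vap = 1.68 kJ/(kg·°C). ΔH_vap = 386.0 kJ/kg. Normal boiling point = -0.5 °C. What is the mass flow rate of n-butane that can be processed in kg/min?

ṁ = 77.2 kg/min

Δh = 2.30×(-0.5−-38.5) + 386.0 + 1.68×(83.9−-0.5) = 615.19 kJ/kg
Q = 792 kJ/s = 792 kJ/s = 47520 kJ/min
ṁ = Q/Δh = 47520 / 615.19 = 77.244 kg/min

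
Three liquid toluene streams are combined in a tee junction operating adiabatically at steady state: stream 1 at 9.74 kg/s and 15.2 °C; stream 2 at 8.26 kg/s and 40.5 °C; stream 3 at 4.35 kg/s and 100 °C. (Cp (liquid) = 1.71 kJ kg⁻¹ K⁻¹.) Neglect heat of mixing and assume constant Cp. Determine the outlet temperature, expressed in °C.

Adiabatic, steady state ⇒ Σ ṁᵢCp,ᵢ(T_out − Tᵢ) = 0
Σ ṁᵢCp,ᵢTᵢ = 9.74×1.71×15.2 + 8.26×1.71×40.5 + 4.35×1.71×100 = 1569.1
Σ ṁᵢCp,ᵢ = 9.74×1.71 + 8.26×1.71 + 4.35×1.71 = 38.218
T_out = 1569.1 / 38.218 = 41.055 °C

T_out = 41.1 °C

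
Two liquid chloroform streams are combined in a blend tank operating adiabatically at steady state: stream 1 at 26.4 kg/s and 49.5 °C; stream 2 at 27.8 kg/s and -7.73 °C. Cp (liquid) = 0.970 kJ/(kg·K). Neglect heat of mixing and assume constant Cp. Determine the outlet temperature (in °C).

T_out = 20.1 °C

No heat crosses the boundary, so H_out = H_in.
T_out = Σ ṁᵢCp,ᵢTᵢ / Σ ṁᵢCp,ᵢ
      = 1059.1 / 52.574 = 20.146 °C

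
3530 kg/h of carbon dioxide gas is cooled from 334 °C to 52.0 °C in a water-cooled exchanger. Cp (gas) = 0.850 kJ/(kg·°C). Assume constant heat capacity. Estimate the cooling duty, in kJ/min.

Q = ṁ·Cp·ΔT = 3530 × 0.850 × (52.0 − 334) = -846140 kJ/h
Converting: 846140 / 3600 s = 235.04 kW
Cooling duty = 14102 kJ/min

Q_c = 14100 kJ/min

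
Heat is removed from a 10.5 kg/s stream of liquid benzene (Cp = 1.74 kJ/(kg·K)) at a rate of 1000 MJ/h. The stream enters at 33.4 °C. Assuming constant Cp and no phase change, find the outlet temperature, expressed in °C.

T_out = 18.2 °C

Q = 1000 MJ/h = 277.78 kJ/s
ΔT = Q/(ṁ·Cp) = 277.78/(10.5×1.74) = 15.204 K
T_out = 33.4 − 15.204 = 18.196 °C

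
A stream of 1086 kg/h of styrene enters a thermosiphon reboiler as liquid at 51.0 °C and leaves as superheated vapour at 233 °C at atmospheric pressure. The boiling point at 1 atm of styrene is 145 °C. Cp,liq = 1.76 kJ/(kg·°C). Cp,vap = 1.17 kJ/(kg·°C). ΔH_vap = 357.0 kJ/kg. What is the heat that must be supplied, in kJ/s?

Q = 189 kJ/s

liquid 51.0→145 °C: 165.44 kJ/kg
vaporisation at 145 °C: 357 kJ/kg
vapour 145→233 °C: 102.96 kJ/kg
Δh = 165.44 + 357 + 102.96 = 625.4 kJ/kg
Q = ṁ·Δh = 1086 kg/h × 625.4 kJ/kg = 679180 kJ/h
|Q| = 188.66 kW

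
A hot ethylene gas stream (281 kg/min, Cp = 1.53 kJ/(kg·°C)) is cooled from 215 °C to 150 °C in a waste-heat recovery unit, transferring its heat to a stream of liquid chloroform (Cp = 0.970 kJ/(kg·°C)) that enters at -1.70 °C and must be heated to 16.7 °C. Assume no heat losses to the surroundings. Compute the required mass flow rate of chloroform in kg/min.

Heat released by hot stream: Q = 281 × 1.53 × (215 − 150) = 27945 kJ/min
Energy balance on cold side (adiabatic exchanger): Q = ṁ_c·Cp_c·(T_c,out − T_c,in)
ṁ_c = 27945 / [0.970 × (16.7 − -1.70)] = 1565.7 kg/min

ṁ_c = 1570 kg/min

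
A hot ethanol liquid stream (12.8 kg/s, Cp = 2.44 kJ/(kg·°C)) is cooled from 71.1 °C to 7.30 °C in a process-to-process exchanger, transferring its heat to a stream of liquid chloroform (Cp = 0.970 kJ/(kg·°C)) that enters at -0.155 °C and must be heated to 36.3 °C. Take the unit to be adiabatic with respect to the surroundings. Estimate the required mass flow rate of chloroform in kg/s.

ṁ_c = 56.3 kg/s

Heat released by hot stream: Q = 12.8 × 2.44 × (71.1 − 7.30) = 1992.6 kJ/s
Energy balance on cold side (adiabatic exchanger): Q = ṁ_c·Cp_c·(T_c,out − T_c,in)
ṁ_c = 1992.6 / [0.970 × (36.3 − -0.155)] = 56.35 kg/s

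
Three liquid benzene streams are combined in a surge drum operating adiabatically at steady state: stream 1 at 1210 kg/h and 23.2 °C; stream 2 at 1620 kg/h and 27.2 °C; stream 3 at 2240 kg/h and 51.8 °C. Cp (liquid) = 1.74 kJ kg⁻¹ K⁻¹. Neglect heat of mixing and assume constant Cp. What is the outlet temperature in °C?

T_out = 37.1 °C

Energy balance with Q = 0: Σ ṁᵢCp,ᵢ(T_out − Tᵢ) = 0
Σ ṁᵢCp,ᵢTᵢ = 1210×1.74×23.2 + 1620×1.74×27.2 + 2240×1.74×51.8 = 327410
Σ ṁᵢCp,ᵢ = 1210×1.74 + 1620×1.74 + 2240×1.74 = 8821.8
T_out = 327410 / 8821.8 = 37.114 °C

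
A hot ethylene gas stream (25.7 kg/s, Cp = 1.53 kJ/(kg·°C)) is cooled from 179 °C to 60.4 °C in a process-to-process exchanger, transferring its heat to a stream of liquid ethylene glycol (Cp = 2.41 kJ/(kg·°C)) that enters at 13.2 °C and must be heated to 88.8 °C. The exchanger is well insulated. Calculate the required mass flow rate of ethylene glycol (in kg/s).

ṁ_c = 25.6 kg/s

Heat released by hot stream: Q = 25.7 × 1.53 × (179 − 60.4) = 4663.5 kJ/s
Energy balance on cold side (adiabatic exchanger): Q = ṁ_c·Cp_c·(T_c,out − T_c,in)
ṁ_c = 4663.5 / [2.41 × (88.8 − 13.2)] = 25.596 kg/s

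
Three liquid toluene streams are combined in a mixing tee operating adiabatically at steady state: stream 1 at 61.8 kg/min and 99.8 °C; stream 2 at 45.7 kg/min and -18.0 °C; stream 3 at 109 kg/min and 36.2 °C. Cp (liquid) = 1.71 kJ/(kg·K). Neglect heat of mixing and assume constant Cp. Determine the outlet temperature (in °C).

No heat crosses the boundary, so H_out = H_in.
Σ ṁᵢCp,ᵢTᵢ = 61.8×1.71×99.8 + 45.7×1.71×-18.0 + 109×1.71×36.2 = 15887
Σ ṁᵢCp,ᵢ = 61.8×1.71 + 45.7×1.71 + 109×1.71 = 370.21
T_out = 15887 / 370.21 = 42.914 °C

T_out = 42.9 °C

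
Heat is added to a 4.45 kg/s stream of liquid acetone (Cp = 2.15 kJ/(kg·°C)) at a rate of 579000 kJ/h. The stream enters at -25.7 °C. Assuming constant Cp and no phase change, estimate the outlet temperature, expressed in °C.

Q = 579000 kJ/h = 160.83 kJ/s
ΔT = Q/(ṁ·Cp) = 160.83/(4.45×2.15) = 16.81 K
T_out = -25.7 + 16.81 = -8.8896 °C

T_out = -8.89 °C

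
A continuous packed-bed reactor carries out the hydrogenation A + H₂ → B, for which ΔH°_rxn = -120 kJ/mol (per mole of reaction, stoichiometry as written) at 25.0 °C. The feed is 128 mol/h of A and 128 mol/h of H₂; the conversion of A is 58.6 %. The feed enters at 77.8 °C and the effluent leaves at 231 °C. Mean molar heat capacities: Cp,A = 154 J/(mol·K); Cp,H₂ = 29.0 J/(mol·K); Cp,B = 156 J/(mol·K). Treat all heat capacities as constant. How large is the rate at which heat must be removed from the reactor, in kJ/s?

Extent of reaction ξ = 0.586 × 128 = 75.008 mol/h
Reaction term: ξ·ΔH°_rxn = 75.008 × -120 = -9001 kJ/h
Sensible, feed 77.8→25 °C: -1236.8 kJ/h
Outlet flows (mol/h): A 52.992, H₂ 52.992, B 75.008
Sensible, products 25→231 °C: 4408.1 kJ/h
Q = ΔH = -5829.6 kJ/h = -1.6193 kW
Heat removed = 1.6193 kJ/s

Q_out = 1.62 kJ/s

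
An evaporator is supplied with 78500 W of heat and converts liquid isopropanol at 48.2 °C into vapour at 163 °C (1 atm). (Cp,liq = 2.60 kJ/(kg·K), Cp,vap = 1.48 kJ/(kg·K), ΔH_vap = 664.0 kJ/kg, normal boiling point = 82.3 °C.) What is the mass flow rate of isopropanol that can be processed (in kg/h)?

Δh = 2.60×(82.3−48.2) + 664.0 + 1.48×(163−82.3) = 872.1 kJ/kg
Q = 78500 W = 78.5 kJ/s = 282600 kJ/h
ṁ = Q/Δh = 282600 / 872.1 = 324.05 kg/h

ṁ = 324 kg/h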